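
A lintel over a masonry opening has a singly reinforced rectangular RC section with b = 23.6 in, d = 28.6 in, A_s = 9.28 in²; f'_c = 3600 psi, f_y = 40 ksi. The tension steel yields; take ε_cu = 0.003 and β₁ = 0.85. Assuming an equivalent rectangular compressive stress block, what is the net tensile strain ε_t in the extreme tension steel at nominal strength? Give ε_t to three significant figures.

a = A_s f_y/(0.85 f'_c b) = 5.140 in.
β₁ = 0.85, so c = a/β₁ = 5.140/0.85 = 6.047 in.
From the linear strain diagram with ε_cu = 0.003: ε_t = 0.003 (d − c)/c = 0.003 × (28.6 − 6.047)/6.047 = 0.0112.
Since ε_t ≥ 0.005, the section is tension-controlled.

ε_t ≈ 0.0112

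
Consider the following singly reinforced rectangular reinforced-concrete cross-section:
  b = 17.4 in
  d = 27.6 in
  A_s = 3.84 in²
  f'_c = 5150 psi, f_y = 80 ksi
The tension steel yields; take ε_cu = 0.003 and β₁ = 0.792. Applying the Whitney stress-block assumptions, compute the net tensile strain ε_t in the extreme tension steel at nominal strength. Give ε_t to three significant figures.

ε_t ≈ 0.0133

a = A_s f_y/(0.85 f'_c b) = 4.033 in.
β₁ = 0.792, so c = a/β₁ = 4.033/0.792 = 5.092 in.
From the linear strain diagram with ε_cu = 0.003: ε_t = 0.003 (d − c)/c = 0.003 × (27.6 − 5.092)/5.092 = 0.0133.
Since ε_t ≥ 0.005, the section is tension-controlled.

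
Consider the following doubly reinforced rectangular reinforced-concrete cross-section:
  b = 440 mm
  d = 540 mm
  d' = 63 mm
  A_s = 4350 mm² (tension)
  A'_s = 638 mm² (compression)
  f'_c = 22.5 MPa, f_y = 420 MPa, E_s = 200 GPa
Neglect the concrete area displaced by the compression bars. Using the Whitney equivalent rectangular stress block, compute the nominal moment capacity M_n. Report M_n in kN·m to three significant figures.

M_n ≈ 825 kN·m

Assume both tension and compression steel yield.
Net tension couple steel: A_s − A'_s = 3712 mm².
a = (A_s − A'_s) f_y / (0.85 f'_c b) = 1559040/(0.85 × 22.5 × 440) = 185.27 mm.
c = a/β₁ = 185.27/0.85 = 217.96 mm; ε'_s = 0.003(c − d')/c = 0.0021 ≥ f_y/E_s = 0.0021, so compression steel does yield.
M_n = (A_s − A'_s) f_y (d − a/2) + A'_s f_y (d − d') = [1559040 × (540 − 92.635) + 267960 × (540 − 63)] × 10⁻⁶ = 697.46 + 127.82 = 825.28 kN·m.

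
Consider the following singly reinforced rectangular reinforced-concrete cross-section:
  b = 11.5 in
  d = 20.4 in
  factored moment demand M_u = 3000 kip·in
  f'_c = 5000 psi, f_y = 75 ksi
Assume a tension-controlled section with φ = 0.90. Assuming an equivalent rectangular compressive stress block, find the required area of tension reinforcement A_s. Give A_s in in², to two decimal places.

A_s ≈ 2.39 in²

M_n = M_u/φ = 3000/0.90 = 3333.33 kip·in.
From M_n = 0.85 f'_c a b (d − a/2):
a = d − √(d² − 2M_n/(0.85 f'_c b)) = 20.4 − √(20.4² − 2 × 3333.33/(0.85 × 5 × 11.5)) = 3.674 in.
A_s = 0.85 f'_c a b / f_y = 0.85 × 5 × 3.674 × 11.5 / 75 = 2.394 in².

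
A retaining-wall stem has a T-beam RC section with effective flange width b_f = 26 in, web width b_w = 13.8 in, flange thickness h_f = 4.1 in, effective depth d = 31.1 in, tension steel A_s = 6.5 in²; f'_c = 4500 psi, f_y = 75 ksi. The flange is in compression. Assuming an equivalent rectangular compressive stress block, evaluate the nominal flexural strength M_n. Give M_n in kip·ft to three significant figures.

Tension: T = A_s f_y = 6.5 × 75 = 487.5 kips.
Try a within the flange: a = T/(0.85 f'_c b_f) = 487.5/(0.85 × 4.5 × 26) = 4.902 in.
a = 4.902 > h_f = 4.1 in: the block extends into the web. Split into flange-overhang and web parts.
C_f = 0.85 f'_c (b_f − b_w) h_f = 0.85 × 4.5 × (26 − 13.8) × 4.1 = 191.3 kips.
Remaining web compression depth: a_w = (T − C_f)/(0.85 f'_c b_w) = (487.5 − 191.3)/(0.85 × 4.5 × 13.8) = 5.611 in.
M_n = C_f(d − h_f/2) + (T − C_f)(d − a_w/2) = 191.3 × (31.1 − 2.05) + 296.2 × (31.1 − 2.8055) = 5557.3 + 8380.8 = 13938.1 kip·in.
M_n = 13938.1/12 = 1161.51 kip·ft.

M_n ≈ 1160 kip·ft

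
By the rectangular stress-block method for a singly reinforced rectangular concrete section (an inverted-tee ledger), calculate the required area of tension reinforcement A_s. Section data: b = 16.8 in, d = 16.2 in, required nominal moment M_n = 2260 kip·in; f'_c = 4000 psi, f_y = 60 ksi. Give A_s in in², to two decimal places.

A_s ≈ 2.53 in²

From M_n = 0.85 f'_c a b (d − a/2):
a = d − √(d² − 2M_n/(0.85 f'_c b)) = 16.2 − √(16.2² − 2 × 2260/(0.85 × 4 × 16.8)) = 2.661 in.
A_s = 0.85 f'_c a b / f_y = 0.85 × 4 × 2.661 × 16.8 / 60 = 2.533 in².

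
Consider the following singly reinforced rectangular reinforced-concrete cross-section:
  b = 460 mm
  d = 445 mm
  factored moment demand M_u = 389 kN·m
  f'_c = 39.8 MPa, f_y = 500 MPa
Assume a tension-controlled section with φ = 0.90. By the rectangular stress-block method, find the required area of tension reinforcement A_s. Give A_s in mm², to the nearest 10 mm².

M_n = M_u/φ = 389/0.90 = 432.222 kN·m.
With M_n = 0.85 f'_c a b (d − a/2), solve the quadratic for a:
a = d − √(d² − 2M_n/(0.85 f'_c b)) = 445 − √(445² − 2 × 432.222×10⁶/(0.85 × 39.8 × 460)) = 67.54 mm.
A_s = 0.85 f'_c a b / f_y = 0.85 × 39.8 × 67.54 × 460 / 500 = 2102.1 mm².

A_s ≈ 2100 mm²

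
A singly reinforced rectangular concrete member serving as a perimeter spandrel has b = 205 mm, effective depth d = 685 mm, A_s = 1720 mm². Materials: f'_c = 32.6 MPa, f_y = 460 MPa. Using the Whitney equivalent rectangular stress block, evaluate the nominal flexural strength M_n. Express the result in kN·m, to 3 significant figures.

T = A_s f_y = 1720 × 460 = 791200 N = 791.2 kN.
From C = T: a = T/(0.85 f'_c b) = 791200/(0.85 × 32.6 × 205) = 139.28 mm.
M_n = T(d − a/2) = 791.2 kN × (685 − 69.64) mm = 486.87 kN·m.

M_n ≈ 487 kN·m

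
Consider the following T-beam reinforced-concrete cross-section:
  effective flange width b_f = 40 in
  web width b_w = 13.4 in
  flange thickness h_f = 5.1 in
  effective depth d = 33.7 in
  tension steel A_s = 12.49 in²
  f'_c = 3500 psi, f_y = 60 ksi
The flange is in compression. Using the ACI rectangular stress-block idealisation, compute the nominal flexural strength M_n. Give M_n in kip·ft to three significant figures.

Tension: T = A_s f_y = 12.49 × 60 = 749.4 kips.
Try a within the flange: a = T/(0.85 f'_c b_f) = 749.4/(0.85 × 3.5 × 40) = 6.297 in.
a = 6.297 > h_f = 5.1 in: the block extends into the web. Split into flange-overhang and web parts.
C_f = 0.85 f'_c (b_f − b_w) h_f = 0.85 × 3.5 × (40 − 13.4) × 5.1 = 403.6 kips.
Remaining web compression depth: a_w = (T − C_f)/(0.85 f'_c b_w) = (749.4 − 403.6)/(0.85 × 3.5 × 13.4) = 8.674 in.
M_n = C_f(d − h_f/2) + (T − C_f)(d − a_w/2) = 403.6 × (33.7 − 2.55) + 345.8 × (33.7 − 4.337) = 12572.1 + 10153.7 = 22725.8 kip·in.
M_n = 22725.8/12 = 1893.82 kip·ft.

M_n ≈ 1890 kip·ft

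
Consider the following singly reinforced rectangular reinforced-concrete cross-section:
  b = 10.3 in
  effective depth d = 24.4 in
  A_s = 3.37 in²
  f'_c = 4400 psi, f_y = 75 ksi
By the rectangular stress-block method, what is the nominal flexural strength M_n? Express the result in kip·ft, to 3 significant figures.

T = A_s f_y = 3.37 × 75 = 252.75 kips.
a = T/(0.85 f'_c b) = 252.75/(0.85 × 4.4 × 10.3) = 6.561 in.
M_n = T(d − a/2) = 252.75 × (24.4 − 3.2805) = 5338.0 kip·in = 5338.0/12 = 444.83 kip·ft.

M_n ≈ 445 kip·ft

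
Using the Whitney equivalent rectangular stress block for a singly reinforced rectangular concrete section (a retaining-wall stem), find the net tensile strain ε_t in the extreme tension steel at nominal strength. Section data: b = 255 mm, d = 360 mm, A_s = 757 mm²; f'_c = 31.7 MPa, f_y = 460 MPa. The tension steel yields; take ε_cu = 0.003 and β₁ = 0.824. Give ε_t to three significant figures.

a = A_s f_y/(0.85 f'_c b) = 50.68 mm.
β₁ = 0.824, so c = a/β₁ = 50.68/0.824 = 61.50 mm.
From the linear strain diagram with ε_cu = 0.003: ε_t = 0.003 (d − c)/c = 0.003 × (360 − 61.50)/61.50 = 0.0146.
Since ε_t ≥ 0.005, the section is tension-controlled.

ε_t ≈ 0.0146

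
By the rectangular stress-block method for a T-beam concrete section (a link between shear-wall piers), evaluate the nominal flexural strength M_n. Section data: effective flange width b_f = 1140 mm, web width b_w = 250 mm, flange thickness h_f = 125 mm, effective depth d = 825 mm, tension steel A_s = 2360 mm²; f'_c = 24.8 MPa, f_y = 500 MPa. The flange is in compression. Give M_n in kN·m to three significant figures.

Tension: T = A_s f_y = 2360 × 500 = 1180000 N.
Try a within the flange: a = T/(0.85 f'_c b_f) = 1180000/(0.85 × 24.8 × 1140) = 49.10 mm.
Since a = 49.10 ≤ h_f = 125 mm, the stress block lies entirely in the flange; analyse as a rectangular beam of width b_f.
M_n = T(d − a/2) = 1180000 × (825 − 24.55) = 944.53 × 10⁶ N·mm.
M_n = 944.53 kN·m.

M_n ≈ 945 kN·m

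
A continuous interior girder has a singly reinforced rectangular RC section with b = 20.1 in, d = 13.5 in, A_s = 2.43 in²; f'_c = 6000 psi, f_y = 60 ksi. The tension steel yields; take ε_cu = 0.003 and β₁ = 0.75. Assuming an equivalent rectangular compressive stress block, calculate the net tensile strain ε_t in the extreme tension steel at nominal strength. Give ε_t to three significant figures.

a = A_s f_y/(0.85 f'_c b) = 1.422 in.
β₁ = 0.75, so c = a/β₁ = 1.422/0.75 = 1.896 in.
From the linear strain diagram with ε_cu = 0.003: ε_t = 0.003 (d − c)/c = 0.003 × (13.5 − 1.896)/1.896 = 0.0184.
Since ε_t ≥ 0.005, the section is tension-controlled.

ε_t ≈ 0.0184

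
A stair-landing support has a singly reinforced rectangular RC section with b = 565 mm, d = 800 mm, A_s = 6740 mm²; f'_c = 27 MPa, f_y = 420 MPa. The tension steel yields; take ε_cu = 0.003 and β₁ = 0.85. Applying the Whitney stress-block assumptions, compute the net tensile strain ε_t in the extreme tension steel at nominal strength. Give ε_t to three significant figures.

a = A_s f_y/(0.85 f'_c b) = 218.31 mm.
β₁ = 0.85, so c = a/β₁ = 218.31/0.85 = 256.84 mm.
From the linear strain diagram with ε_cu = 0.003: ε_t = 0.003 (d − c)/c = 0.003 × (800 − 256.84)/256.84 = 0.00634.
Since ε_t ≥ 0.005, the section is tension-controlled.

ε_t ≈ 0.00634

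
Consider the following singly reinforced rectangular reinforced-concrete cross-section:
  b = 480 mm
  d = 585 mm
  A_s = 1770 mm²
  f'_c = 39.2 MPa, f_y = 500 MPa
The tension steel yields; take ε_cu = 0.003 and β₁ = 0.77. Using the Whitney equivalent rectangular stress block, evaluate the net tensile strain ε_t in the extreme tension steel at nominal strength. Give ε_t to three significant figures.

a = A_s f_y/(0.85 f'_c b) = 55.33 mm.
β₁ = 0.77, so c = a/β₁ = 55.33/0.77 = 71.86 mm.
From the linear strain diagram with ε_cu = 0.003: ε_t = 0.003 (d − c)/c = 0.003 × (585 − 71.86)/71.86 = 0.0214.
Since ε_t ≥ 0.005, the section is tension-controlled.

ε_t ≈ 0.0214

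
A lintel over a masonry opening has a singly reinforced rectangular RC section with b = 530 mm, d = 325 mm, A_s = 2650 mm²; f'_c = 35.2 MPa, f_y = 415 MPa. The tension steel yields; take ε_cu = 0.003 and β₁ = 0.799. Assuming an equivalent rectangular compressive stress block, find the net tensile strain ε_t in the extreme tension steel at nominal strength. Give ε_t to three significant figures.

ε_t ≈ 0.00823

a = A_s f_y/(0.85 f'_c b) = 69.35 mm.
β₁ = 0.799, so c = a/β₁ = 69.35/0.799 = 86.80 mm.
From the linear strain diagram with ε_cu = 0.003: ε_t = 0.003 (d − c)/c = 0.003 × (325 − 86.80)/86.80 = 0.00823.
Since ε_t ≥ 0.005, the section is tension-controlled.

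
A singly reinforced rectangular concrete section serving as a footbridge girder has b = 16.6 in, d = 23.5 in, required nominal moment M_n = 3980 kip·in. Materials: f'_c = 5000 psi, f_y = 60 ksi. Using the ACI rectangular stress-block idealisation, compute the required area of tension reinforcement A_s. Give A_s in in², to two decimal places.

A_s ≈ 2.98 in²

From M_n = 0.85 f'_c a b (d − a/2):
a = d − √(d² − 2M_n/(0.85 f'_c b)) = 23.5 − √(23.5² − 2 × 3980/(0.85 × 5 × 16.6)) = 2.538 in.
A_s = 0.85 f'_c a b / f_y = 0.85 × 5 × 2.538 × 16.6 / 60 = 2.984 in².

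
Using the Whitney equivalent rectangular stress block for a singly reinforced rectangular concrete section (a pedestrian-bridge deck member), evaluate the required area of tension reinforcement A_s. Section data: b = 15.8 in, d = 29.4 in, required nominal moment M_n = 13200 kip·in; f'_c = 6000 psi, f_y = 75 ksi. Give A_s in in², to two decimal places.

From M_n = 0.85 f'_c a b (d − a/2):
a = d − √(d² − 2M_n/(0.85 f'_c b)) = 29.4 − √(29.4² − 2 × 13200/(0.85 × 6 × 15.8)) = 6.232 in.
A_s = 0.85 f'_c a b / f_y = 0.85 × 6 × 6.232 × 15.8 / 75 = 6.696 in².

A_s ≈ 6.70 in²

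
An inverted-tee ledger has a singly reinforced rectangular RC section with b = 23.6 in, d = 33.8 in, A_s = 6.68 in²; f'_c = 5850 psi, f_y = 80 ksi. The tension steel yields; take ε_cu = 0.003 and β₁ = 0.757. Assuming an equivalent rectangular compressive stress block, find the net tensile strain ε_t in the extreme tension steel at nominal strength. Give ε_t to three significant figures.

ε_t ≈ 0.0139

a = A_s f_y/(0.85 f'_c b) = 4.554 in.
β₁ = 0.757, so c = a/β₁ = 4.554/0.757 = 6.016 in.
From the linear strain diagram with ε_cu = 0.003: ε_t = 0.003 (d − c)/c = 0.003 × (33.8 − 6.016)/6.016 = 0.0139.
Since ε_t ≥ 0.005, the section is tension-controlled.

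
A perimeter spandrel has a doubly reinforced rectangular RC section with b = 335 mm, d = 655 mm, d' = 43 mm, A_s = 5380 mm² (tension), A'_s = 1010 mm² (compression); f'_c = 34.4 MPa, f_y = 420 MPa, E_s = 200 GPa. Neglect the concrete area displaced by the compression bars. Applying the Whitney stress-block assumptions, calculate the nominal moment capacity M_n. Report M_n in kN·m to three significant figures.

M_n ≈ 1290 kN·m

Assume both tension and compression steel yield.
Net tension couple steel: A_s − A'_s = 4370 mm².
a = (A_s − A'_s) f_y / (0.85 f'_c b) = 1835400/(0.85 × 34.4 × 335) = 187.37 mm.
c = a/β₁ = 187.37/0.804 = 233.05 mm; ε'_s = 0.003(c − d')/c = 0.0024 ≥ f_y/E_s = 0.0021, so compression steel does yield.
M_n = (A_s − A'_s) f_y (d − a/2) + A'_s f_y (d − d') = [1835400 × (655 − 93.685) + 424200 × (655 − 43)] × 10⁻⁶ = 1030.24 + 259.61 = 1289.85 kN·m.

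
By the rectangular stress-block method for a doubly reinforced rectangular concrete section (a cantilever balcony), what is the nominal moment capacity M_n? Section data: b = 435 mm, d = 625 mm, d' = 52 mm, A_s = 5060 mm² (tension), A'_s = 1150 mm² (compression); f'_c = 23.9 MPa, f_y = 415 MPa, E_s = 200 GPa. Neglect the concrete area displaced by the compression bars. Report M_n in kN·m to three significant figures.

M_n ≈ 1140 kN·m

Assume both tension and compression steel yield.
Net tension couple steel: A_s − A'_s = 3910 mm².
a = (A_s − A'_s) f_y / (0.85 f'_c b) = 1622650/(0.85 × 23.9 × 435) = 183.62 mm.
c = a/β₁ = 183.62/0.85 = 216.02 mm; ε'_s = 0.003(c − d')/c = 0.0023 ≥ f_y/E_s = 0.0021, so compression steel does yield.
M_n = (A_s − A'_s) f_y (d − a/2) + A'_s f_y (d − d') = [1622650 × (625 − 91.81) + 477250 × (625 − 52)] × 10⁻⁶ = 865.18 + 273.46 = 1138.64 kN·m.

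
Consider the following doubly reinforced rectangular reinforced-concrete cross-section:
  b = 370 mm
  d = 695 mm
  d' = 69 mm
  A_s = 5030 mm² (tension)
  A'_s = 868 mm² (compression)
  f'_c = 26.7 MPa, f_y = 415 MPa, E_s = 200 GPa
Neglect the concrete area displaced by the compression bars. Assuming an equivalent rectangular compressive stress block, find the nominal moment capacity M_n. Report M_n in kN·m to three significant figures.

Assume both tension and compression steel yield.
Net tension couple steel: A_s − A'_s = 4162 mm².
a = (A_s − A'_s) f_y / (0.85 f'_c b) = 1727230/(0.85 × 26.7 × 370) = 205.69 mm.
c = a/β₁ = 205.69/0.85 = 241.99 mm; ε'_s = 0.003(c − d')/c = 0.0021 ≥ f_y/E_s = 0.0021, so compression steel does yield.
M_n = (A_s − A'_s) f_y (d − a/2) + A'_s f_y (d − d') = [1727230 × (695 − 102.845) + 360220 × (695 − 69)] × 10⁻⁶ = 1022.79 + 225.50 = 1248.29 kN·m.

M_n ≈ 1250 kN·m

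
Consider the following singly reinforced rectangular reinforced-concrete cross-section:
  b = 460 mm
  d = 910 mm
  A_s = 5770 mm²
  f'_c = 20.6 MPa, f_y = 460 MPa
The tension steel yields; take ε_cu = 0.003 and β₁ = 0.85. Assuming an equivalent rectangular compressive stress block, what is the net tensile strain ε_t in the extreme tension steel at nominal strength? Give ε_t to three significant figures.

ε_t ≈ 0.00404

a = A_s f_y/(0.85 f'_c b) = 329.53 mm.
β₁ = 0.85, so c = a/β₁ = 329.53/0.85 = 387.68 mm.
From the linear strain diagram with ε_cu = 0.003: ε_t = 0.003 (d − c)/c = 0.003 × (910 − 387.68)/387.68 = 0.00404.
ε_t is between 0.004 and 0.005 — transition zone.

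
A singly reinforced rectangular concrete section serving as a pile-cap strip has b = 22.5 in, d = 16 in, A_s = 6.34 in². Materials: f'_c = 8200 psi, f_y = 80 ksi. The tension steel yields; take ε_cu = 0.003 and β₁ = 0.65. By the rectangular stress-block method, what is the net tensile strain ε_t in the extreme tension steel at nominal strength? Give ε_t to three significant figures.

ε_t ≈ 0.00665

a = A_s f_y/(0.85 f'_c b) = 3.234 in.
β₁ = 0.65, so c = a/β₁ = 3.234/0.65 = 4.975 in.
From the linear strain diagram with ε_cu = 0.003: ε_t = 0.003 (d − c)/c = 0.003 × (16 − 4.975)/4.975 = 0.00665.
Since ε_t ≥ 0.005, the section is tension-controlled.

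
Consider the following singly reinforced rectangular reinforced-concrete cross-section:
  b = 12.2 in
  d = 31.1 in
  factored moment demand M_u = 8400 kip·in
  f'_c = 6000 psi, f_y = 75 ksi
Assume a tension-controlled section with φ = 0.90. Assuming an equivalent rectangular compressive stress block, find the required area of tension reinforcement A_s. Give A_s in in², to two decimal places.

M_n = M_u/φ = 8400/0.90 = 9333.33 kip·in.
From M_n = 0.85 f'_c a b (d − a/2):
a = d − √(d² − 2M_n/(0.85 f'_c b)) = 31.1 − √(31.1² − 2 × 9333.33/(0.85 × 6 × 12.2)) = 5.270 in.
A_s = 0.85 f'_c a b / f_y = 0.85 × 6 × 5.270 × 12.2 / 75 = 4.372 in².

A_s ≈ 4.37 in²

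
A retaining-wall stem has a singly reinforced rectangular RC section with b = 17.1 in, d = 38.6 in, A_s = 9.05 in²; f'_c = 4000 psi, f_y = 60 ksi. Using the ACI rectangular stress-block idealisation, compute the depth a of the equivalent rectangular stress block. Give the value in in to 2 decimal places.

a ≈ 9.34 in

T = A_s f_y = 9.05 × 60 = 543 kips.
a = T/(0.85 f'_c b) = 543/(0.85 × 4 × 17.1) = 9.34 in.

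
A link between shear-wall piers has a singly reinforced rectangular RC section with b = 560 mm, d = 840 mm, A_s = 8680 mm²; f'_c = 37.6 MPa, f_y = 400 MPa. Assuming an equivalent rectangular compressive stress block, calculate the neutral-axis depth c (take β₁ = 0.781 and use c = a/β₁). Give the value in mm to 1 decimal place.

T = A_s f_y = 8680 × 400 = 3472000 N = 3472 kN.
Setting C = 0.85 f'_c a b equal to T: a = 3472000/(0.85 × 37.6 × 560) = 193.992 mm.
With β₁ = 0.781, c = a/β₁ = 193.992/0.781 = 248.4 mm.

c ≈ 248.4 mm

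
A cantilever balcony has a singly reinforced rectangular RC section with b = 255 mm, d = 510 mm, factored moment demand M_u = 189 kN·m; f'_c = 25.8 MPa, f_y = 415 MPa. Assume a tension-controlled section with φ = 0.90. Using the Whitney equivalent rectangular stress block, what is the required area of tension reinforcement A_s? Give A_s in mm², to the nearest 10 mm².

A_s ≈ 1080 mm²

M_n = M_u/φ = 189/0.90 = 210 kN·m.
With M_n = 0.85 f'_c a b (d − a/2), solve the quadratic for a:
a = d − √(d² − 2M_n/(0.85 f'_c b)) = 510 − √(510² − 2 × 210×10⁶/(0.85 × 25.8 × 255)) = 79.89 mm.
A_s = 0.85 f'_c a b / f_y = 0.85 × 25.8 × 79.89 × 255 / 415 = 1076.5 mm².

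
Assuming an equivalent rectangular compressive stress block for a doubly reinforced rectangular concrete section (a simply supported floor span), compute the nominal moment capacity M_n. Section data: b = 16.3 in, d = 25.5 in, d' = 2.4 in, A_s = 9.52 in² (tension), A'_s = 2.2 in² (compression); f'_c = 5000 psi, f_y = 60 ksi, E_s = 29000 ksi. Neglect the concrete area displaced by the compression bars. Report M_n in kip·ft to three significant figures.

Assume both steels yield.
a = (A_s − A'_s) f_y/(0.85 f'_c b) = (9.52 − 2.2) × 60/(0.85 × 5 × 16.3) = 6.340 in.
c = a/β₁ = 6.340/0.8 = 7.925 in; ε'_s = 0.003(c − d')/c = 0.0021 ≥ ε_y = 0.0021, so the compression steel yields.
M_n = (A_s − A'_s) f_y (d − a/2) + A'_s f_y (d − d') = 439.2 × (25.5 − 3.17) + 132 × (25.5 − 2.4) = 9807.3 + 3049.2 = 12856.5 kip·in = 12856.5/12 = 1071.38 kip·ft.

M_n ≈ 1070 kip·ft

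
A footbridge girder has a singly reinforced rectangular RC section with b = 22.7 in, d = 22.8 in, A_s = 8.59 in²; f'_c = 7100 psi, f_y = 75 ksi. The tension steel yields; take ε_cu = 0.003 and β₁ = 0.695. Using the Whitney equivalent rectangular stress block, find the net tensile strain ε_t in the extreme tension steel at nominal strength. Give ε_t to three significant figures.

ε_t ≈ 0.00711

a = A_s f_y/(0.85 f'_c b) = 4.703 in.
β₁ = 0.695, so c = a/β₁ = 4.703/0.695 = 6.767 in.
From the linear strain diagram with ε_cu = 0.003: ε_t = 0.003 (d − c)/c = 0.003 × (22.8 − 6.767)/6.767 = 0.00711.
Since ε_t ≥ 0.005, the section is tension-controlled.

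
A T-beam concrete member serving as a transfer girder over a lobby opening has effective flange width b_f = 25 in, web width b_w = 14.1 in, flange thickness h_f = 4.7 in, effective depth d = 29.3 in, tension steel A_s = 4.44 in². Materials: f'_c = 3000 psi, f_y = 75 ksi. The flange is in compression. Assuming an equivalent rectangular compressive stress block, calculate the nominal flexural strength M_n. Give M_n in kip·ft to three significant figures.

M_n ≈ 740 kip·ft

Tension: T = A_s f_y = 4.44 × 75 = 333 kips.
Try a within the flange: a = T/(0.85 f'_c b_f) = 333/(0.85 × 3 × 25) = 5.224 in.
a = 5.224 > h_f = 4.7 in: the block extends into the web. Split into flange-overhang and web parts.
C_f = 0.85 f'_c (b_f − b_w) h_f = 0.85 × 3 × (25 − 14.1) × 4.7 = 130.6 kips.
Remaining web compression depth: a_w = (T − C_f)/(0.85 f'_c b_w) = (333 − 130.6)/(0.85 × 3 × 14.1) = 5.629 in.
M_n = C_f(d − h_f/2) + (T − C_f)(d − a_w/2) = 130.6 × (29.3 − 2.35) + 202.4 × (29.3 − 2.8145) = 3519.7 + 5360.7 = 8880.4 kip·in.
M_n = 8880.4/12 = 740.03 kip·ft.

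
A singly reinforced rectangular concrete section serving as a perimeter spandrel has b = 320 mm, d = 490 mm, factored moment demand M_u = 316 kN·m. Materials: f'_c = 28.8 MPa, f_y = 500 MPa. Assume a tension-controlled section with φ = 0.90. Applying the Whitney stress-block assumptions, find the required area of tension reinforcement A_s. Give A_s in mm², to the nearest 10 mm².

A_s ≈ 1600 mm²

M_n = M_u/φ = 316/0.90 = 351.111 kN·m.
With M_n = 0.85 f'_c a b (d − a/2), solve the quadratic for a:
a = d − √(d² − 2M_n/(0.85 f'_c b)) = 490 − √(490² − 2 × 351.111×10⁶/(0.85 × 28.8 × 320)) = 102.11 mm.
A_s = 0.85 f'_c a b / f_y = 0.85 × 28.8 × 102.11 × 320 / 500 = 1599.8 mm².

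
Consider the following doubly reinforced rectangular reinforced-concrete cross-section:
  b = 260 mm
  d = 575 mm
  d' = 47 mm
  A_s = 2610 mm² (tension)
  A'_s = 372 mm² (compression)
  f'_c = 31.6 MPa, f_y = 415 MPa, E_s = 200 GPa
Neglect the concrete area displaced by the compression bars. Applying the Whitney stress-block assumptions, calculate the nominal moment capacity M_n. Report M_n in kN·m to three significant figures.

Assume both tension and compression steel yield.
Net tension couple steel: A_s − A'_s = 2238 mm².
a = (A_s − A'_s) f_y / (0.85 f'_c b) = 928770/(0.85 × 31.6 × 260) = 132.99 mm.
c = a/β₁ = 132.99/0.824 = 161.40 mm; ε'_s = 0.003(c − d')/c = 0.0021 ≥ f_y/E_s = 0.0021, so compression steel does yield.
M_n = (A_s − A'_s) f_y (d − a/2) + A'_s f_y (d − d') = [928770 × (575 − 66.495) + 154380 × (575 − 47)] × 10⁻⁶ = 472.28 + 81.51 = 553.79 kN·m.

M_n ≈ 554 kN·m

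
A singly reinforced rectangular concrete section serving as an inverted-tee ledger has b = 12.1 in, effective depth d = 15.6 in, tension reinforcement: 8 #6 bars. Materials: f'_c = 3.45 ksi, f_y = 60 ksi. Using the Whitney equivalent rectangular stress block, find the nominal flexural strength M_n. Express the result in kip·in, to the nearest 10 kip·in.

A_s = 8 × 0.44 = 3.52 in².
T = A_s f_y = 3.52 × 60 = 211.2 kips.
a = T/(0.85 f'_c b) = 211.2/(0.85 × 3.45 × 12.1) = 5.952 in.
M_n = T(d − a/2) = 211.2 × (15.6 − 2.976) = 2666.2 kip·in.

M_n ≈ 2670 kip·in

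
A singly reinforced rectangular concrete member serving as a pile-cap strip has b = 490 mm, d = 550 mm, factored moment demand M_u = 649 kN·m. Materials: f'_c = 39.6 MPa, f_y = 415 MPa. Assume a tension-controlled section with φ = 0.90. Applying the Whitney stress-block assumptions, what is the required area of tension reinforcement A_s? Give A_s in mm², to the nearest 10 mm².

A_s ≈ 3430 mm²

M_n = M_u/φ = 649/0.90 = 721.111 kN·m.
With M_n = 0.85 f'_c a b (d − a/2), solve the quadratic for a:
a = d − √(d² − 2M_n/(0.85 f'_c b)) = 550 − √(550² − 2 × 721.111×10⁶/(0.85 × 39.6 × 490)) = 86.26 mm.
A_s = 0.85 f'_c a b / f_y = 0.85 × 39.6 × 86.26 × 490 / 415 = 3428.2 mm².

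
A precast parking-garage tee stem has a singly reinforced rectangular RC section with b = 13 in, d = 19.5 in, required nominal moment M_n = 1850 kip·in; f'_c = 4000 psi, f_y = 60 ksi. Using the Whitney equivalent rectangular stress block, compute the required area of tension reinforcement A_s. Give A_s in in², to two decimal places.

From M_n = 0.85 f'_c a b (d − a/2):
a = d − √(d² − 2M_n/(0.85 f'_c b)) = 19.5 − √(19.5² − 2 × 1850/(0.85 × 4 × 13)) = 2.280 in.
A_s = 0.85 f'_c a b / f_y = 0.85 × 4 × 2.280 × 13 / 60 = 1.680 in².

A_s ≈ 1.68 in²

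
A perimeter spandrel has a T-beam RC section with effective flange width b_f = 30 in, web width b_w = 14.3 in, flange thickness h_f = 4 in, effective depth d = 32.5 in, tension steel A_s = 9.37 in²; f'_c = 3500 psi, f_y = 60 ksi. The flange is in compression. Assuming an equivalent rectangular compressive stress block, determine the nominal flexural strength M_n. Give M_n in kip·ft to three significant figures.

Tension: T = A_s f_y = 9.37 × 60 = 562.2 kips.
Try a within the flange: a = T/(0.85 f'_c b_f) = 562.2/(0.85 × 3.5 × 30) = 6.299 in.
a = 6.299 > h_f = 4 in: the block extends into the web. Split into flange-overhang and web parts.
C_f = 0.85 f'_c (b_f − b_w) h_f = 0.85 × 3.5 × (30 − 14.3) × 4 = 186.8 kips.
Remaining web compression depth: a_w = (T − C_f)/(0.85 f'_c b_w) = (562.2 − 186.8)/(0.85 × 3.5 × 14.3) = 8.824 in.
M_n = C_f(d − h_f/2) + (T − C_f)(d − a_w/2) = 186.8 × (32.5 − 2) + 375.4 × (32.5 − 4.412) = 5697.4 + 10544.2 = 16241.6 kip·in.
M_n = 16241.6/12 = 1353.47 kip·ft.

M_n ≈ 1350 kip·ft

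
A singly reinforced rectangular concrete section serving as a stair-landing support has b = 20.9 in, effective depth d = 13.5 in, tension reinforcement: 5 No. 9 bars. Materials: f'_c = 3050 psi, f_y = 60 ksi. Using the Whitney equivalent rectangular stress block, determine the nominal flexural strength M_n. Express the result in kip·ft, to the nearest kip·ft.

M_n ≈ 268 kip·ft

A_s = 5 × 1 = 5 in².
T = A_s f_y = 5 × 60 = 300 kips.
a = T/(0.85 f'_c b) = 300/(0.85 × 3.05 × 20.9) = 5.537 in.
M_n = T(d − a/2) = 300 × (13.5 − 2.7685) = 3219.5 kip·in = 3219.5/12 = 268.29 kip·ft.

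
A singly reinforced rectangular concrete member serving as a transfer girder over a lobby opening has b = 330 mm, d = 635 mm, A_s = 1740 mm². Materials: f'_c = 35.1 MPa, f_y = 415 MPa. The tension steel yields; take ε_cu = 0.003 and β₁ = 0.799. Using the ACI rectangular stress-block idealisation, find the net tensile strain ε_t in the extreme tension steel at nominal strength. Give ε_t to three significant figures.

a = A_s f_y/(0.85 f'_c b) = 73.34 mm.
β₁ = 0.799, so c = a/β₁ = 73.34/0.799 = 91.79 mm.
From the linear strain diagram with ε_cu = 0.003: ε_t = 0.003 (d − c)/c = 0.003 × (635 − 91.79)/91.79 = 0.0178.
Since ε_t ≥ 0.005, the section is tension-controlled.

ε_t ≈ 0.0178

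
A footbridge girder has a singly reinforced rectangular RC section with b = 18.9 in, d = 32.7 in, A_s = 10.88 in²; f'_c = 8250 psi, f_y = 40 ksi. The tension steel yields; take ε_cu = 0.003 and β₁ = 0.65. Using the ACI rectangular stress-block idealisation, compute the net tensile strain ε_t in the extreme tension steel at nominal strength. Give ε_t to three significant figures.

ε_t ≈ 0.0164

a = A_s f_y/(0.85 f'_c b) = 3.284 in.
β₁ = 0.65, so c = a/β₁ = 3.284/0.65 = 5.052 in.
From the linear strain diagram with ε_cu = 0.003: ε_t = 0.003 (d − c)/c = 0.003 × (32.7 − 5.052)/5.052 = 0.0164.
Since ε_t ≥ 0.005, the section is tension-controlled.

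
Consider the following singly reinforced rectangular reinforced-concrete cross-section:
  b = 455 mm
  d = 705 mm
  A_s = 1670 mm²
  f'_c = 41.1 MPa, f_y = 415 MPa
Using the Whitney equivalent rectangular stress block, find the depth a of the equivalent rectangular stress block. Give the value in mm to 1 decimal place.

a ≈ 43.6 mm

T = A_s f_y = 1670 × 415 = 693050 N = 693.05 kN.
Setting C = 0.85 f'_c a b equal to T: a = 693050/(0.85 × 41.1 × 455) = 43.6 mm.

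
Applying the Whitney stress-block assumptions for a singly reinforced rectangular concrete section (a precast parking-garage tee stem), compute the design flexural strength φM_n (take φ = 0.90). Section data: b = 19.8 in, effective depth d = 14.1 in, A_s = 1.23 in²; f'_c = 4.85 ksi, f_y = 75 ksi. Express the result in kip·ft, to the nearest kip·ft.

φM_n ≈ 94 kip·ft

T = A_s f_y = 1.23 × 75 = 92.25 kips.
a = T/(0.85 f'_c b) = 92.25/(0.85 × 4.85 × 19.8) = 1.130 in.
M_n = T(d − a/2) = 92.25 × (14.1 − 0.565) = 1248.6 kip·in = 1248.6/12 = 104.05 kip·ft.
φM_n = 0.90 × 104.05 = 93.65 kip·ft.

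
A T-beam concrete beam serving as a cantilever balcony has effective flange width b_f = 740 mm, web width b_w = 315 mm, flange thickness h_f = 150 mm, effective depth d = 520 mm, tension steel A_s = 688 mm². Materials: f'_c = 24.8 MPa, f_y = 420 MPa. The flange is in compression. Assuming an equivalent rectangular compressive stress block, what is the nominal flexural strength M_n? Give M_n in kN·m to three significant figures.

Tension: T = A_s f_y = 688 × 420 = 288960 N.
Try a within the flange: a = T/(0.85 f'_c b_f) = 288960/(0.85 × 24.8 × 740) = 18.52 mm.
Since a = 18.52 ≤ h_f = 150 mm, the stress block lies entirely in the flange; analyse as a rectangular beam of width b_f.
M_n = T(d − a/2) = 288960 × (520 − 9.26) = 147.58 × 10⁶ N·mm.
M_n = 147.58 kN·m.

M_n ≈ 148 kN·m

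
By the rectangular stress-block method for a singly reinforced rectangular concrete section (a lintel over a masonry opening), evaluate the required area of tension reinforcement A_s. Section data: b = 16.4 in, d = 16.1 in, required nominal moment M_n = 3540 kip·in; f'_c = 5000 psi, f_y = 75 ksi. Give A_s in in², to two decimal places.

From M_n = 0.85 f'_c a b (d − a/2):
a = d − √(d² − 2M_n/(0.85 f'_c b)) = 16.1 − √(16.1² − 2 × 3540/(0.85 × 5 × 16.4)) = 3.545 in.
A_s = 0.85 f'_c a b / f_y = 0.85 × 5 × 3.545 × 16.4 / 75 = 3.294 in².

A_s ≈ 3.29 in²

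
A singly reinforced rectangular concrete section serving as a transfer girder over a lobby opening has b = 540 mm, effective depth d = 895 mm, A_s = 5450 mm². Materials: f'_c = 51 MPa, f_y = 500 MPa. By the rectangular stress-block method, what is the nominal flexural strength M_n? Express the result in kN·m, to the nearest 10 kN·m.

T = A_s f_y = 5450 × 500 = 2725000 N = 2725 kN.
From C = T: a = T/(0.85 f'_c b) = 2725000/(0.85 × 51 × 540) = 116.41 mm.
M_n = T(d − a/2) = 2725 kN × (895 − 58.205) mm = 2280.27 kN·m.

M_n ≈ 2280 kN·m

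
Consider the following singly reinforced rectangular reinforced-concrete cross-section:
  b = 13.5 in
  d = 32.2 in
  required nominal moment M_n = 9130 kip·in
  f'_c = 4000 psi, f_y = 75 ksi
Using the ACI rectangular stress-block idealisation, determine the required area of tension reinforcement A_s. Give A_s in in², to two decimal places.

A_s ≈ 4.24 in²

From M_n = 0.85 f'_c a b (d − a/2):
a = d − √(d² − 2M_n/(0.85 f'_c b)) = 32.2 − √(32.2² − 2 × 9130/(0.85 × 4 × 13.5)) = 6.921 in.
A_s = 0.85 f'_c a b / f_y = 0.85 × 4 × 6.921 × 13.5 / 75 = 4.236 in².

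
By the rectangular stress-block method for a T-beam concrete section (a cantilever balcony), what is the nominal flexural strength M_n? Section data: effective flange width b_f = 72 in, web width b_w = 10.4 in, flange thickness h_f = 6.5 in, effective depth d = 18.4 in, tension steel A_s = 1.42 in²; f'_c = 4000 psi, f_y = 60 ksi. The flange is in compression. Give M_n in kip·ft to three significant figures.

M_n ≈ 129 kip·ft

Tension: T = A_s f_y = 1.42 × 60 = 85.2 kips.
Try a within the flange: a = T/(0.85 f'_c b_f) = 85.2/(0.85 × 4 × 72) = 0.348 in.
Since a = 0.348 ≤ h_f = 6.5 in, the stress block lies entirely in the flange; analyse as a rectangular beam of width b_f.
M_n = T(d − a/2) = 85.2 × (18.4 − 0.174) = 1552.9 kip·in.
M_n = 1552.9/12 = 129.41 kip·ft.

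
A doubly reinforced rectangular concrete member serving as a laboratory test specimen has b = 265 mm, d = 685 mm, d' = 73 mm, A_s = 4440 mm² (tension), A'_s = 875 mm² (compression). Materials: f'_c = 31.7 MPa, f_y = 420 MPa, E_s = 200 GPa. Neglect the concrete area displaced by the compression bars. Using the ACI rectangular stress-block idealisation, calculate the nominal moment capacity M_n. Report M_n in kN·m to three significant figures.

M_n ≈ 1090 kN·m

Assume both tension and compression steel yield.
Net tension couple steel: A_s − A'_s = 3565 mm².
a = (A_s − A'_s) f_y / (0.85 f'_c b) = 1497300/(0.85 × 31.7 × 265) = 209.69 mm.
c = a/β₁ = 209.69/0.824 = 254.48 mm; ε'_s = 0.003(c − d')/c = 0.0021 ≥ f_y/E_s = 0.0021, so compression steel does yield.
M_n = (A_s − A'_s) f_y (d − a/2) + A'_s f_y (d − d') = [1497300 × (685 − 104.845) + 367500 × (685 − 73)] × 10⁻⁶ = 868.67 + 224.91 = 1093.58 kN·m.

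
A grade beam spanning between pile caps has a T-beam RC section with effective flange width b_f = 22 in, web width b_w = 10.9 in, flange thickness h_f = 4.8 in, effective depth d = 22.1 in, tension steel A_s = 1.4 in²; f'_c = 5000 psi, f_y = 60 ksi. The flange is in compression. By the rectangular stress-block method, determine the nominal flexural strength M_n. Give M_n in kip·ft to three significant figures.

Tension: T = A_s f_y = 1.4 × 60 = 84 kips.
Try a within the flange: a = T/(0.85 f'_c b_f) = 84/(0.85 × 5 × 22) = 0.898 in.
Since a = 0.898 ≤ h_f = 4.8 in, the stress block lies entirely in the flange; analyse as a rectangular beam of width b_f.
M_n = T(d − a/2) = 84 × (22.1 − 0.449) = 1818.7 kip·in.
M_n = 1818.7/12 = 151.56 kip·ft.

M_n ≈ 152 kip·ft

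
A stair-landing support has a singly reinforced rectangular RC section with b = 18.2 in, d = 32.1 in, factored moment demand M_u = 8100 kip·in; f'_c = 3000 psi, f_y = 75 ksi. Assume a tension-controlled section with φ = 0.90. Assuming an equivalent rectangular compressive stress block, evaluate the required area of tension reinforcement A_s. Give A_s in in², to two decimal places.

M_n = M_u/φ = 8100/0.90 = 9000 kip·in.
From M_n = 0.85 f'_c a b (d − a/2):
a = d − √(d² − 2M_n/(0.85 f'_c b)) = 32.1 − √(32.1² − 2 × 9000/(0.85 × 3 × 18.2)) = 6.751 in.
A_s = 0.85 f'_c a b / f_y = 0.85 × 3 × 6.751 × 18.2 / 75 = 4.178 in².

A_s ≈ 4.18 in²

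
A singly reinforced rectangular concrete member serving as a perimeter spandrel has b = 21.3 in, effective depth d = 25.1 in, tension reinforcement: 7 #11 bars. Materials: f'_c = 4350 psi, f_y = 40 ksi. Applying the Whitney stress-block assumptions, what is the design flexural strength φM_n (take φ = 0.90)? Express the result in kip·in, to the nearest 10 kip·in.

φM_n ≈ 8780 kip·in

A_s = 7 × 1.56 = 10.92 in².
T = A_s f_y = 10.92 × 40 = 436.8 kips.
a = T/(0.85 f'_c b) = 436.8/(0.85 × 4.35 × 21.3) = 5.546 in.
M_n = T(d − a/2) = 436.8 × (25.1 − 2.773) = 9752.4 kip·in.
φM_n = 0.90 × 9752.4 = 8777.2 kip·in.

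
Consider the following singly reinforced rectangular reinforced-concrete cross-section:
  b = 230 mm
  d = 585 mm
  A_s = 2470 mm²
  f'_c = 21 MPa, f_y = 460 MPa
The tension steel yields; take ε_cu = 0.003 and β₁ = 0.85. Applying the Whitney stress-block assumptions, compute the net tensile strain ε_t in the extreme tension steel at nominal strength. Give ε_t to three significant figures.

ε_t ≈ 0.00239

a = A_s f_y/(0.85 f'_c b) = 276.75 mm.
β₁ = 0.85, so c = a/β₁ = 276.75/0.85 = 325.59 mm.
From the linear strain diagram with ε_cu = 0.003: ε_t = 0.003 (d − c)/c = 0.003 × (585 − 325.59)/325.59 = 0.00239.
ε_t < 0.004 — the section is over-reinforced for flexure under ACI limits.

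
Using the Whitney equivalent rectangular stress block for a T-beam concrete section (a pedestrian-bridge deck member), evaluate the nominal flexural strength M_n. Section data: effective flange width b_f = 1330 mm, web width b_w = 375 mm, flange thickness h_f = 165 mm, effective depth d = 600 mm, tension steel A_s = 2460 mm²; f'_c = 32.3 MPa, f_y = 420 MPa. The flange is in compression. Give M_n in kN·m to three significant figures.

M_n ≈ 605 kN·m

Tension: T = A_s f_y = 2460 × 420 = 1033200 N.
Try a within the flange: a = T/(0.85 f'_c b_f) = 1033200/(0.85 × 32.3 × 1330) = 28.30 mm.
Since a = 28.30 ≤ h_f = 165 mm, the stress block lies entirely in the flange; analyse as a rectangular beam of width b_f.
M_n = T(d − a/2) = 1033200 × (600 − 14.15) = 605.30 × 10⁶ N·mm.
M_n = 605.30 kN·m.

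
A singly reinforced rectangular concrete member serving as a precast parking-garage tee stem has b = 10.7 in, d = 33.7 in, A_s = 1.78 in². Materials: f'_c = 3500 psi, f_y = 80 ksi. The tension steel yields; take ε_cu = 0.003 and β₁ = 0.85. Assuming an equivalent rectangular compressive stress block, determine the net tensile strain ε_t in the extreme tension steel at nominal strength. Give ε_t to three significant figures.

a = A_s f_y/(0.85 f'_c b) = 4.473 in.
β₁ = 0.85, so c = a/β₁ = 4.473/0.85 = 5.262 in.
From the linear strain diagram with ε_cu = 0.003: ε_t = 0.003 (d − c)/c = 0.003 × (33.7 − 5.262)/5.262 = 0.0162.
Since ε_t ≥ 0.005, the section is tension-controlled.

ε_t ≈ 0.0162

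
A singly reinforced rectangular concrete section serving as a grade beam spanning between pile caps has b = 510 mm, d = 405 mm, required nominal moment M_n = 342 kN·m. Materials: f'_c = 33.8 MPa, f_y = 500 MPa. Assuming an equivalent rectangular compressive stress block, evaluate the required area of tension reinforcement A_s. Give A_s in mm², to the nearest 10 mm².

With M_n = 0.85 f'_c a b (d − a/2), solve the quadratic for a:
a = d − √(d² − 2M_n/(0.85 f'_c b)) = 405 − √(405² − 2 × 342×10⁶/(0.85 × 33.8 × 510)) = 62.45 mm.
A_s = 0.85 f'_c a b / f_y = 0.85 × 33.8 × 62.45 × 510 / 500 = 1830.1 mm².

A_s ≈ 1830 mm²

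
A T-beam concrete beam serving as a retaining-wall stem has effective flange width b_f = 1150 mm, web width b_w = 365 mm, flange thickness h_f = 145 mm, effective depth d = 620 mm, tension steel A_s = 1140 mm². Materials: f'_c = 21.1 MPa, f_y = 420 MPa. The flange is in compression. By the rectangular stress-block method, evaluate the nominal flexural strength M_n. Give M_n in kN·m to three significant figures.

Tension: T = A_s f_y = 1140 × 420 = 478800 N.
Try a within the flange: a = T/(0.85 f'_c b_f) = 478800/(0.85 × 21.1 × 1150) = 23.21 mm.
Since a = 23.21 ≤ h_f = 145 mm, the stress block lies entirely in the flange; analyse as a rectangular beam of width b_f.
M_n = T(d − a/2) = 478800 × (620 − 11.605) = 291.30 × 10⁶ N·mm.
M_n = 291.30 kN·m.

M_n ≈ 291 kN·m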